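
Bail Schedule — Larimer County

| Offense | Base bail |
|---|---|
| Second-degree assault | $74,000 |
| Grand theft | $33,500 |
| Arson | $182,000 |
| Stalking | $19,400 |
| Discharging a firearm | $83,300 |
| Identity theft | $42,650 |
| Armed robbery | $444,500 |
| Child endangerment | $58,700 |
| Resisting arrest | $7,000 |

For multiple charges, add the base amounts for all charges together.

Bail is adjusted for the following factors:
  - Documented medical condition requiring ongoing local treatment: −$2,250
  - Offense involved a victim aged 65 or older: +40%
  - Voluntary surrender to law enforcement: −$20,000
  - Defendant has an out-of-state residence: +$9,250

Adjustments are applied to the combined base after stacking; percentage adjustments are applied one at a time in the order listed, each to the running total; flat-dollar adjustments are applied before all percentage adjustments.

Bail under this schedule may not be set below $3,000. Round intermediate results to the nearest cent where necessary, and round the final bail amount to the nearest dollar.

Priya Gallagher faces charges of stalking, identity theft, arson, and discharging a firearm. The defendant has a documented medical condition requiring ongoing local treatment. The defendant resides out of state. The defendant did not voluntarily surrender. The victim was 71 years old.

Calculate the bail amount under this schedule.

Base amounts from the schedule: stalking $19,400; identity theft $42,650; arson $182,000; discharging a firearm $83,300.
Stacking rule: sum of all bases. $19,400 + $42,650 + $182,000 + $83,300 = $327,350.
Documented medical condition requiring ongoing local treatment (−$2,250 flat): $327,350 − $2,250 = $325,100.
Defendant has an out-of-state residence (+$9,250 flat): $325,100 + $9,250 = $334,350.
Offense involved a victim aged 65 or older (+40%): $334,350 × 1.4 = $468,090.
$468,090 is at or above the $3,000 minimum.

$468,090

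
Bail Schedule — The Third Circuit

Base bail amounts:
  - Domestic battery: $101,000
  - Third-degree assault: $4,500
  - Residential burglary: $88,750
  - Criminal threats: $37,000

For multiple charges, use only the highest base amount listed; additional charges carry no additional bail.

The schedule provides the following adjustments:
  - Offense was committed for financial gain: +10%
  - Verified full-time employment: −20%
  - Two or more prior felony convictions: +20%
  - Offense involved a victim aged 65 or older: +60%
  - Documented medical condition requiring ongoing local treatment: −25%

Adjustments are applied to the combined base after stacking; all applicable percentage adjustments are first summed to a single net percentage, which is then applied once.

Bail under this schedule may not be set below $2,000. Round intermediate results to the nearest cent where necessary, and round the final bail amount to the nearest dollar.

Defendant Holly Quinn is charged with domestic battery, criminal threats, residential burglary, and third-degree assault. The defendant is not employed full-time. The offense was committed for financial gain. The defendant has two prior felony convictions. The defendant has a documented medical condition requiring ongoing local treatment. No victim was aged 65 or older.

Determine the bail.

Base amounts from the schedule: domestic battery $101,000; criminal threats $37,000; residential burglary $88,750; third-degree assault $4,500.
Stacking rule: use the highest base only. Highest is domestic battery at $101,000. Combined base = $101,000.
Net percentage adjustment: +10% +20% −25% = +5%. $101,000 × 1.05 = $106,050.
$106,050 is at or above the $2,000 minimum.

$106,050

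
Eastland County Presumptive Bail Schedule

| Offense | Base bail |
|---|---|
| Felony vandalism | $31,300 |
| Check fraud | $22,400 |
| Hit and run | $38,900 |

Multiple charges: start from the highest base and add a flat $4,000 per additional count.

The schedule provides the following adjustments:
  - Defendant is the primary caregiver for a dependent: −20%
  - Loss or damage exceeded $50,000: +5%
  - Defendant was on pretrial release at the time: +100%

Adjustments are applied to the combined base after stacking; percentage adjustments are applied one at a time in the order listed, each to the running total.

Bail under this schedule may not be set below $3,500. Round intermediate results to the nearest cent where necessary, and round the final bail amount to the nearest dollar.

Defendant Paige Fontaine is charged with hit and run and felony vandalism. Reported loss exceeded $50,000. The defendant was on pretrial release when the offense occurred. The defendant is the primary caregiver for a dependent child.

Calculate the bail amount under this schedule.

$72,072

Base amounts from the schedule: hit and run $38,900; felony vandalism $31,300.
Stacking rule: highest base plus $4,000 per additional charge. Highest is hit and run at $38,900; 1 additional charge → +$4,000. Combined base = $42,900.
Defendant is the primary caregiver for a dependent (−20%): $42,900 × 0.8 = $34,320.
Loss or damage exceeded $50,000 (+5%): $34,320 × 1.05 = $36,036.
Defendant was on pretrial release at the time (+100%): $36,036 × 2 = $72,072.
$72,072 is at or above the $3,500 minimum.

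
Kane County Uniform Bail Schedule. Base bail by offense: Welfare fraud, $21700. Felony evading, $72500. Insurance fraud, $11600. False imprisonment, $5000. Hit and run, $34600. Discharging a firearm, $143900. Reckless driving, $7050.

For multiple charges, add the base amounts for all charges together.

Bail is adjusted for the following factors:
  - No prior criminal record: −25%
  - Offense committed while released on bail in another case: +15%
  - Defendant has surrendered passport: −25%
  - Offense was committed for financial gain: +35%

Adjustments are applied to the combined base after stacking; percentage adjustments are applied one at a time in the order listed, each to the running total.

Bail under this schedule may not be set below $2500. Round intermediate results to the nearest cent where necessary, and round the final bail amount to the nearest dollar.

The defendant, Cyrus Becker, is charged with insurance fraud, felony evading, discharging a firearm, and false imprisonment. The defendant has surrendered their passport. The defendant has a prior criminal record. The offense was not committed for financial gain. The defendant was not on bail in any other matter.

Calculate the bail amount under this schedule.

Base amounts from the schedule: insurance fraud $11600; felony evading $72500; discharging a firearm $143900; false imprisonment $5000.
Stacking rule: sum of all bases. $11600 + $72500 + $143900 + $5000 = $233000.
Defendant has surrendered passport (−25%): $233000 × 0.75 = $174750.
$174750 is at or above the $2500 minimum.

$174750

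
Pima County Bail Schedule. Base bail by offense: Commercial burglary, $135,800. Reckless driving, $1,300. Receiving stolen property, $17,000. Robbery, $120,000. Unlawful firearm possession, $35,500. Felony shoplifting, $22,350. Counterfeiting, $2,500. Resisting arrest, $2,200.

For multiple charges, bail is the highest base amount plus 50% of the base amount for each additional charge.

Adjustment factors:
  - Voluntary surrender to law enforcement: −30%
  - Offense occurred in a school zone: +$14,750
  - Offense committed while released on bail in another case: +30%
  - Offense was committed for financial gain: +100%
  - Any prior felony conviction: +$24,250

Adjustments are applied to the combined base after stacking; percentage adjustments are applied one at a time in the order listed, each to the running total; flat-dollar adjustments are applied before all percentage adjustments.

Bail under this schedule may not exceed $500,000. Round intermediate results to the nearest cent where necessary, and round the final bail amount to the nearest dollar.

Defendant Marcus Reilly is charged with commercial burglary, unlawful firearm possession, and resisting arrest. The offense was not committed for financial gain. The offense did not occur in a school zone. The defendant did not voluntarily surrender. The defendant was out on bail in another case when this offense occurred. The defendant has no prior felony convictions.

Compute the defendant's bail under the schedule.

$201,045

Base amounts from the schedule: commercial burglary $135,800; unlawful firearm possession $35,500; resisting arrest $2,200.
Stacking rule: highest base plus 50% of each additional charge. Highest is commercial burglary at $135,800. Additional: $35,500 × 50% = $17,750; $2,200 × 50% = $1,100. Combined base = $135,800 + $18,850 = $154,650.
Offense committed while released on bail in another case (+30%): $154,650 × 1.3 = $201,045.
$201,045 is within the $500,000 maximum.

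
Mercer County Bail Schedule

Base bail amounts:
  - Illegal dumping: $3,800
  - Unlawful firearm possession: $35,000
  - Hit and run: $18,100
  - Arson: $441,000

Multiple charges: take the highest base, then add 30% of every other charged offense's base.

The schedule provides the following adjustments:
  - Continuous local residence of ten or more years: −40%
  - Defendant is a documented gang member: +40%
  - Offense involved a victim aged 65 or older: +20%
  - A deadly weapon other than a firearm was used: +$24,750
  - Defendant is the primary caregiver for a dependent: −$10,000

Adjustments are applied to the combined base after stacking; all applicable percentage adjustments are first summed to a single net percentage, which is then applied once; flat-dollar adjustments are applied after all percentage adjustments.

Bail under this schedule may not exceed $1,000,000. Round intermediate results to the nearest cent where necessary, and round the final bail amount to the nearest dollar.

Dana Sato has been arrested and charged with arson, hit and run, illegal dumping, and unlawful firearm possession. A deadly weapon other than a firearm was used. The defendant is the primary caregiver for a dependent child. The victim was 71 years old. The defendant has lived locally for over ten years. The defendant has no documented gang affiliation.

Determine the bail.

Base amounts from the schedule: arson $441,000; hit and run $18,100; illegal dumping $3,800; unlawful firearm possession $35,000.
Stacking rule: highest base plus 30% of each additional charge. Highest is arson at $441,000. Additional: $18,100 × 30% = $5,430; $3,800 × 30% = $1,140; $35,000 × 30% = $10,500. Combined base = $441,000 + $17,070 = $458,070.
Net percentage adjustment: −40% +20% = −20%. $458,070 × 0.8 = $366,456.
A deadly weapon other than a firearm was used (+$24,750 flat): $366,456 + $24,750 = $391,206.
Defendant is the primary caregiver for a dependent (−$10,000 flat): $391,206 − $10,000 = $381,206.
$381,206 is within the $1,000,000 maximum.

$381,206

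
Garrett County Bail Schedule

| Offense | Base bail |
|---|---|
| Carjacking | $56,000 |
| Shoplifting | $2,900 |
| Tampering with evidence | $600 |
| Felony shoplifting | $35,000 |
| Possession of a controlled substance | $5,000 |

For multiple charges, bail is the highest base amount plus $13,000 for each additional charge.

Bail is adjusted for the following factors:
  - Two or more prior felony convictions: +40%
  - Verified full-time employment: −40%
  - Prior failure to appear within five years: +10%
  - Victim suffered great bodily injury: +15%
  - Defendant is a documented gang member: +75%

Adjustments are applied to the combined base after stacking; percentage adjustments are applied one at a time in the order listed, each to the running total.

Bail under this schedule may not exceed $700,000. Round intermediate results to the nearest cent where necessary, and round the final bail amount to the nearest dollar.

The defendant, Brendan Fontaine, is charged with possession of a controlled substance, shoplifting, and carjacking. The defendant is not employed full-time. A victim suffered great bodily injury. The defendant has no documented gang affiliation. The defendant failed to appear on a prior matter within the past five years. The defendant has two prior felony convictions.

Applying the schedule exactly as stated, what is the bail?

$145,222

Base amounts from the schedule: possession of a controlled substance $5,000; shoplifting $2,900; carjacking $56,000.
Stacking rule: highest base plus $13,000 per additional charge. Highest is carjacking at $56,000; 2 additional charges → +$26,000. Combined base = $82,000.
Two or more prior felony convictions (+40%): $82,000 × 1.4 = $114,800.
Prior failure to appear within five years (+10%): $114,800 × 1.1 = $126,280.
Victim suffered great bodily injury (+15%): $126,280 × 1.15 = $145,222.
$145,222 is within the $700,000 maximum.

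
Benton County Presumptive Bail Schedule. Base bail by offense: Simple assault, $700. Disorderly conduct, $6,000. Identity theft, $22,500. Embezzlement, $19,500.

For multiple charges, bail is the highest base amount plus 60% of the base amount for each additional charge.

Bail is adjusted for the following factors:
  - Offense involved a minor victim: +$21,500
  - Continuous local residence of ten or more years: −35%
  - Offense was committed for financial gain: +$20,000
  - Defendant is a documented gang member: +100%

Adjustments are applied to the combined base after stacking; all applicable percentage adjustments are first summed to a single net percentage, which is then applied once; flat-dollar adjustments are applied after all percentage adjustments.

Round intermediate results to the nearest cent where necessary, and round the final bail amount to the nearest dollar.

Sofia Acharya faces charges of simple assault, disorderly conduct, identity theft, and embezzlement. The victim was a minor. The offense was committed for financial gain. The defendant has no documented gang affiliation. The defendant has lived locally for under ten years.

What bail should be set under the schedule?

Base amounts from the schedule: simple assault $700; disorderly conduct $6,000; identity theft $22,500; embezzlement $19,500.
Stacking rule: highest base plus 60% of each additional charge. Highest is identity theft at $22,500. Additional: $700 × 60% = $420; $6,000 × 60% = $3,600; $19,500 × 60% = $11,700. Combined base = $22,500 + $15,720 = $38,220.
Offense involved a minor victim (+$21,500 flat): $38,220 + $21,500 = $59,720.
Offense was committed for financial gain (+$20,000 flat): $59,720 + $20,000 = $79,720.

$79,720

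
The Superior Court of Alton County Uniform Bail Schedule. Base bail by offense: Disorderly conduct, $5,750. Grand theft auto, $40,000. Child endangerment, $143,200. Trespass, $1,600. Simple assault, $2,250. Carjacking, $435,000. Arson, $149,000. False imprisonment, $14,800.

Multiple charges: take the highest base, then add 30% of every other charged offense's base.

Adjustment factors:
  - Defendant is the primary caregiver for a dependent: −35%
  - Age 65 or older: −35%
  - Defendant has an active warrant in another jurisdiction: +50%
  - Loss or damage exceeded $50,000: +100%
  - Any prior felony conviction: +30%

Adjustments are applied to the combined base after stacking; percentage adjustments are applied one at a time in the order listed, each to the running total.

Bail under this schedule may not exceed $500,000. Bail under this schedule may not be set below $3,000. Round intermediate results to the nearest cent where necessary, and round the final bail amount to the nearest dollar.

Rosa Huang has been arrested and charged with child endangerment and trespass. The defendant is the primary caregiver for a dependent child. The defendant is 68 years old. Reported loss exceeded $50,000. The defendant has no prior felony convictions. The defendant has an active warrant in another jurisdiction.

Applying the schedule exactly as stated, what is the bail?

Base amounts from the schedule: child endangerment $143,200; trespass $1,600.
Stacking rule: highest base plus 30% of each additional charge. Highest is child endangerment at $143,200. Additional: $1,600 × 30% = $480. Combined base = $143,200 + $480 = $143,680.
Defendant is the primary caregiver for a dependent (−35%): $143,680 × 0.65 = $93,392.
Age 65 or older (−35%): $93,392 × 0.65 = $60,704.80.
Defendant has an active warrant in another jurisdiction (+50%): $60,704.80 × 1.5 = $91,057.20.
Loss or damage exceeded $50,000 (+100%): $91,057.20 × 2 = $182,114.40.
$182,114.40 is within the $500,000 maximum.
$182,114.40 is at or above the $3,000 minimum.
Rounded to the nearest dollar: $182,114.

$182,114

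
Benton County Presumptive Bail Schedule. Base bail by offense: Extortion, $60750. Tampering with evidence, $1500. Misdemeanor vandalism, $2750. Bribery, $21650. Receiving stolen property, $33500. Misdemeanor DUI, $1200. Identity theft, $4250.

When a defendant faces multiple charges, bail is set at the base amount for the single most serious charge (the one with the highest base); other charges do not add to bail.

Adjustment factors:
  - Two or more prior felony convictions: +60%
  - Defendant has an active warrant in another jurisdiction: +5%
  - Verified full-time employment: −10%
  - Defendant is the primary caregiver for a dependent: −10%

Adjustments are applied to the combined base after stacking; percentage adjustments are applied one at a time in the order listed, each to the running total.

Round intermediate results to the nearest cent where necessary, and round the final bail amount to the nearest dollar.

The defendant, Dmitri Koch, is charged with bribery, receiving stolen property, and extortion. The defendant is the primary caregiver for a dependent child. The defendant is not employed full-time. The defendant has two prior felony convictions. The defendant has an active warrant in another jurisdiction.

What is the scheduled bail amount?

$91854

Base amounts from the schedule: bribery $21650; receiving stolen property $33500; extortion $60750.
Stacking rule: use the highest base only. Highest is extortion at $60750. Combined base = $60750.
Two or more prior felony convictions (+60%): $60750 × 1.6 = $97200.
Defendant has an active warrant in another jurisdiction (+5%): $97200 × 1.05 = $102060.
Defendant is the primary caregiver for a dependent (−10%): $102060 × 0.9 = $91854.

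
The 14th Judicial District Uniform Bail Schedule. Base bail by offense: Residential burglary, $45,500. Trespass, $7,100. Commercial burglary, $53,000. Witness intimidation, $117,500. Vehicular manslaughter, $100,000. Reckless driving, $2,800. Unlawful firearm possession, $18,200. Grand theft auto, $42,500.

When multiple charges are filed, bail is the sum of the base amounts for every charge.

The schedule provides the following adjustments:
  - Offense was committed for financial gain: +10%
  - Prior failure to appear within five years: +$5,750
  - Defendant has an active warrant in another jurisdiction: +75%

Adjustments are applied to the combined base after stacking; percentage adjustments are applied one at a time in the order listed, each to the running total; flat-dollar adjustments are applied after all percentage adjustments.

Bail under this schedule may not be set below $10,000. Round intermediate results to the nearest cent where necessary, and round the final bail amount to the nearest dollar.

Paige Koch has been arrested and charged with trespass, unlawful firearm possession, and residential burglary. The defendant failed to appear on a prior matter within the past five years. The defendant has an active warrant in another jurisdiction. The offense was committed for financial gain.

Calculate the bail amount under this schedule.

$142,040

Base amounts from the schedule: trespass $7,100; unlawful firearm possession $18,200; residential burglary $45,500.
Stacking rule: sum of all bases. $7,100 + $18,200 + $45,500 = $70,800.
Offense was committed for financial gain (+10%): $70,800 × 1.1 = $77,880.
Defendant has an active warrant in another jurisdiction (+75%): $77,880 × 1.75 = $136,290.
Prior failure to appear within five years (+$5,750 flat): $136,290 + $5,750 = $142,040.
$142,040 is at or above the $10,000 minimum.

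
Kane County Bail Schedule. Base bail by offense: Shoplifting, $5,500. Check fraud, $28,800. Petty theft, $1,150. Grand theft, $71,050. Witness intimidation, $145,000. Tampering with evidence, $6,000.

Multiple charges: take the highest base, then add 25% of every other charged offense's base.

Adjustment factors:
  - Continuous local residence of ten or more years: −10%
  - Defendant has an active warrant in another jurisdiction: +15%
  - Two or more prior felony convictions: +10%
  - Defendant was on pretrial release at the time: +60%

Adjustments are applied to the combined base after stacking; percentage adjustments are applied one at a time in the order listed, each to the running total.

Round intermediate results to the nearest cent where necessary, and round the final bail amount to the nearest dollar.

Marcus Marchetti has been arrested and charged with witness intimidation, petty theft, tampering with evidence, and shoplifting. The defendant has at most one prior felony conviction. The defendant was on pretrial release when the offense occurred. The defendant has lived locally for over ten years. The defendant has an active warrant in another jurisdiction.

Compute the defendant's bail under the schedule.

$245,357

Base amounts from the schedule: witness intimidation $145,000; petty theft $1,150; tampering with evidence $6,000; shoplifting $5,500.
Stacking rule: highest base plus 25% of each additional charge. Highest is witness intimidation at $145,000. Additional: $1,150 × 25% = $287.50; $6,000 × 25% = $1,500; $5,500 × 25% = $1,375. Combined base = $145,000 + $3,162.50 = $148,162.50.
Continuous local residence of ten or more years (−10%): $148,162.50 × 0.9 = $133,346.25.
Defendant has an active warrant in another jurisdiction (+15%): $133,346.25 × 1.15 = $153,348.19.
Defendant was on pretrial release at the time (+60%): $153,348.19 × 1.6 = $245,357.10.
Rounded to the nearest dollar: $245,357.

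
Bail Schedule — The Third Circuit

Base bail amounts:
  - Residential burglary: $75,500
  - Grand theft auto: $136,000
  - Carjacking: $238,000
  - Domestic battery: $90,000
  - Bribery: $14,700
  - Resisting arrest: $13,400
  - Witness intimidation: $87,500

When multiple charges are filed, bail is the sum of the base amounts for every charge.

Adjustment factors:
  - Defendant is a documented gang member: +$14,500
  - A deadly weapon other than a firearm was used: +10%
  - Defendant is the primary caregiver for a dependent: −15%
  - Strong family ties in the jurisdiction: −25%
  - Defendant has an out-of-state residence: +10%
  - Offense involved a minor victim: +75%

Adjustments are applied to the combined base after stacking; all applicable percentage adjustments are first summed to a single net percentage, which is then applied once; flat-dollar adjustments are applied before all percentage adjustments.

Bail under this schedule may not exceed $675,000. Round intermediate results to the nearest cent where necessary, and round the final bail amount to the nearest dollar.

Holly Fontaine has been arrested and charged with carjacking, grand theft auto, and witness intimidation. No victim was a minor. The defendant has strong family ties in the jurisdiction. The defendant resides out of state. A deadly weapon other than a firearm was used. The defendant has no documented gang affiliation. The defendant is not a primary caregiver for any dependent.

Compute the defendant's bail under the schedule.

Base amounts from the schedule: carjacking $238,000; grand theft auto $136,000; witness intimidation $87,500.
Stacking rule: sum of all bases. $238,000 + $136,000 + $87,500 = $461,500.
Net percentage adjustment: +10% −25% +10% = −5%. $461,500 × 0.95 = $438,425.
$438,425 is within the $675,000 maximum.

$438,425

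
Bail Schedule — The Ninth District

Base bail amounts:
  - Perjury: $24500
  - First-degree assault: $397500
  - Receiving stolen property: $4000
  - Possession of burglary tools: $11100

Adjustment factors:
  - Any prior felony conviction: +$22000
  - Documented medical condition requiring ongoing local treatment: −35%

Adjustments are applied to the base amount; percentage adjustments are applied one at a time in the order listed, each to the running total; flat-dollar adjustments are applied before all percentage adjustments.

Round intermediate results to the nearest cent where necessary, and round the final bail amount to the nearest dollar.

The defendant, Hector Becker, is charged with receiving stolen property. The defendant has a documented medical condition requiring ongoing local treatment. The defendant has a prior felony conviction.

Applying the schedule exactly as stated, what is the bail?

Base amounts from the schedule: receiving stolen property $4000.
Single charge. Combined base = $4000.
Any prior felony conviction (+$22000 flat): $4000 + $22000 = $26000.
Documented medical condition requiring ongoing local treatment (−35%): $26000 × 0.65 = $16900.

$16900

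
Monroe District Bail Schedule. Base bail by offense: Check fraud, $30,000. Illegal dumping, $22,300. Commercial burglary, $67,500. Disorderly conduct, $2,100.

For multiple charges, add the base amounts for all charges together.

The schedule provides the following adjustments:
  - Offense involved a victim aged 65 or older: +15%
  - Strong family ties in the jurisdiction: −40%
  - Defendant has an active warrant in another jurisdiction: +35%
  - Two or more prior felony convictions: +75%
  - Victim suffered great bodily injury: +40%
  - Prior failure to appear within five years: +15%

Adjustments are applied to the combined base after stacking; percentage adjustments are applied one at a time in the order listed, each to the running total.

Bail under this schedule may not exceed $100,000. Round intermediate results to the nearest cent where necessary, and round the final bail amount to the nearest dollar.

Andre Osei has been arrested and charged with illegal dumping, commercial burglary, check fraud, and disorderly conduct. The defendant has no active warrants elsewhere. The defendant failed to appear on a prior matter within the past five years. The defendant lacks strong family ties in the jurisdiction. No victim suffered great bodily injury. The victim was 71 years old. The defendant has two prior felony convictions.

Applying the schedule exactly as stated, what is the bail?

$100,000

Base amounts from the schedule: illegal dumping $22,300; commercial burglary $67,500; check fraud $30,000; disorderly conduct $2,100.
Stacking rule: sum of all bases. $22,300 + $67,500 + $30,000 + $2,100 = $121,900.
Offense involved a victim aged 65 or older (+15%): $121,900 × 1.15 = $140,185.
Two or more prior felony convictions (+75%): $140,185 × 1.75 = $245,323.75.
Prior failure to appear within five years (+15%): $245,323.75 × 1.15 = $282,122.31.
Result $282,122.31 exceeds the maximum of $100,000; bail is capped at $100,000.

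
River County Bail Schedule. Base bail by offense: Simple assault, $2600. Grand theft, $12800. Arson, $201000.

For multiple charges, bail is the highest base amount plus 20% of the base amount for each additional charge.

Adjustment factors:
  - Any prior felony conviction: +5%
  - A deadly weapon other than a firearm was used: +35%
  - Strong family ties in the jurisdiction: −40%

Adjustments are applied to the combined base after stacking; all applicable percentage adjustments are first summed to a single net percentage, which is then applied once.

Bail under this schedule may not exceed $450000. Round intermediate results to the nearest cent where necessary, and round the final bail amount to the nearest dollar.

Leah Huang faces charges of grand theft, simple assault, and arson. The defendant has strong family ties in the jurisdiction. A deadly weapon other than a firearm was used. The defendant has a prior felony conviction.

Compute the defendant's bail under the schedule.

Base amounts from the schedule: grand theft $12800; simple assault $2600; arson $201000.
Stacking rule: highest base plus 20% of each additional charge. Highest is arson at $201000. Additional: $12800 × 20% = $2560; $2600 × 20% = $520. Combined base = $201000 + $3080 = $204080.
Net percentage adjustment: +5% +35% −40% = +0%. $204080 × 1 = $204080.
$204080 is within the $450000 maximum.

$204080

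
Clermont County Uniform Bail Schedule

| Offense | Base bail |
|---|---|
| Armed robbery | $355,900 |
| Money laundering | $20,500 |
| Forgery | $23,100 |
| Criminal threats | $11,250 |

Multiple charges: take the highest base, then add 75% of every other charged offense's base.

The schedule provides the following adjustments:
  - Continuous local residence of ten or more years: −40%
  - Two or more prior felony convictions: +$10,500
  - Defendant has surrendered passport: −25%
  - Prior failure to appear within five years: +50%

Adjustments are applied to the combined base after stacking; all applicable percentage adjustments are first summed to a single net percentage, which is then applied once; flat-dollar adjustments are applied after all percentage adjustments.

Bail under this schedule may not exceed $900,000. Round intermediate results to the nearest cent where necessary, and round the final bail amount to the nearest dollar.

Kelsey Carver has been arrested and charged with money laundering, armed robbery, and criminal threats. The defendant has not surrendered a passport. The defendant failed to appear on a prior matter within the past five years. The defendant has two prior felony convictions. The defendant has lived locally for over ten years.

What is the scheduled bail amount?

Base amounts from the schedule: money laundering $20,500; armed robbery $355,900; criminal threats $11,250.
Stacking rule: highest base plus 75% of each additional charge. Highest is armed robbery at $355,900. Additional: $20,500 × 75% = $15,375; $11,250 × 75% = $8,437.50. Combined base = $355,900 + $23,812.50 = $379,712.50.
Net percentage adjustment: −40% +50% = +10%. $379,712.50 × 1.1 = $417,683.75.
Two or more prior felony convictions (+$10,500 flat): $417,683.75 + $10,500 = $428,183.75.
$428,183.75 is within the $900,000 maximum.
Rounded to the nearest dollar: $428,184.

$428,184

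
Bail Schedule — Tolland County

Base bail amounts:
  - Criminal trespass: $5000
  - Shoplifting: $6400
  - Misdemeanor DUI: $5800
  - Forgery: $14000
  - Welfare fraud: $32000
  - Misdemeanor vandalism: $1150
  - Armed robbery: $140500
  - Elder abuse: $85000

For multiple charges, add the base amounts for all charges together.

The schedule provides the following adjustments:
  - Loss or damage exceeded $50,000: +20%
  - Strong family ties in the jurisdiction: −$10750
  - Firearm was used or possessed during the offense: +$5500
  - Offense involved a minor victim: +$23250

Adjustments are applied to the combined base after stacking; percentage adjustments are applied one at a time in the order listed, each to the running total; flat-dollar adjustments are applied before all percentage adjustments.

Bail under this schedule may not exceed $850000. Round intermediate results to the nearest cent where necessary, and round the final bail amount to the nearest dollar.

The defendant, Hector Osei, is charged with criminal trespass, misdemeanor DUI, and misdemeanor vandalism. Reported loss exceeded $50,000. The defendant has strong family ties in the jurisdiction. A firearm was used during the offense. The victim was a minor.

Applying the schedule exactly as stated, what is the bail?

Base amounts from the schedule: criminal trespass $5000; misdemeanor DUI $5800; misdemeanor vandalism $1150.
Stacking rule: sum of all bases. $5000 + $5800 + $1150 = $11950.
Strong family ties in the jurisdiction (−$10750 flat): $11950 − $10750 = $1200.
Firearm was used or possessed during the offense (+$5500 flat): $1200 + $5500 = $6700.
Offense involved a minor victim (+$23250 flat): $6700 + $23250 = $29950.
Loss or damage exceeded $50,000 (+20%): $29950 × 1.2 = $35940.
$35940 is within the $850000 maximum.

$35940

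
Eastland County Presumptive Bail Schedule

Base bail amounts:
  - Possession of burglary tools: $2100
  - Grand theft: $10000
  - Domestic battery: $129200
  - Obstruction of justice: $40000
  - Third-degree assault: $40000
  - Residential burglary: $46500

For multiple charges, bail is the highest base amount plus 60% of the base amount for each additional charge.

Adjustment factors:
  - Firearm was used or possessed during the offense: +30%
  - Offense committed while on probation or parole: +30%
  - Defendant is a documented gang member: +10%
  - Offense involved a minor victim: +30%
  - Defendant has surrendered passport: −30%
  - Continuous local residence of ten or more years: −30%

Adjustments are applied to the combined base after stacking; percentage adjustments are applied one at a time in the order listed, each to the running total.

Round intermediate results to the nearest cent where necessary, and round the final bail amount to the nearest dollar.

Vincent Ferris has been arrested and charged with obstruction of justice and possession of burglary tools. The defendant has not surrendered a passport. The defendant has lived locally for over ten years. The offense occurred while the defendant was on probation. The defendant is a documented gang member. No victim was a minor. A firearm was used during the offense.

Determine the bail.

$53692

Base amounts from the schedule: obstruction of justice $40000; possession of burglary tools $2100.
Stacking rule: highest base plus 60% of each additional charge. Highest is obstruction of justice at $40000. Additional: $2100 × 60% = $1260. Combined base = $40000 + $1260 = $41260.
Firearm was used or possessed during the offense (+30%): $41260 × 1.3 = $53638.
Offense committed while on probation or parole (+30%): $53638 × 1.3 = $69729.40.
Defendant is a documented gang member (+10%): $69729.40 × 1.1 = $76702.34.
Continuous local residence of ten or more years (−30%): $76702.34 × 0.7 = $53691.64.
Rounded to the nearest dollar: $53692.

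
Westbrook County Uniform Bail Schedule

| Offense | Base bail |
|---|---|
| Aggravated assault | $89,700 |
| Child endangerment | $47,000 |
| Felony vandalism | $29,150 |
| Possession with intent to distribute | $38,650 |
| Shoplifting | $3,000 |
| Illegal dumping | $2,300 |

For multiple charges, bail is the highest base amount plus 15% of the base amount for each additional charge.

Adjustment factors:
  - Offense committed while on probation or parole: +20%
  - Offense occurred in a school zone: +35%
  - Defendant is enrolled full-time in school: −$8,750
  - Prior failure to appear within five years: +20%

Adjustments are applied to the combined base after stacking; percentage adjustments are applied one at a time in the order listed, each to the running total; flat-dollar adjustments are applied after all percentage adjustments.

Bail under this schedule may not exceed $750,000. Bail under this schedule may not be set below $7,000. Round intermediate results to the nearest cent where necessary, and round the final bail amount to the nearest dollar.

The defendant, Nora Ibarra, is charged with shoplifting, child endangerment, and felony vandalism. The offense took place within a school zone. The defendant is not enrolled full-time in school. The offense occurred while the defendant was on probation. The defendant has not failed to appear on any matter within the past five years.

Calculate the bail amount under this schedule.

Base amounts from the schedule: shoplifting $3,000; child endangerment $47,000; felony vandalism $29,150.
Stacking rule: highest base plus 15% of each additional charge. Highest is child endangerment at $47,000. Additional: $3,000 × 15% = $450; $29,150 × 15% = $4,372.50. Combined base = $47,000 + $4,822.50 = $51,822.50.
Offense committed while on probation or parole (+20%): $51,822.50 × 1.2 = $62,187.
Offense occurred in a school zone (+35%): $62,187 × 1.35 = $83,952.45.
$83,952.45 is within the $750,000 maximum.
$83,952.45 is at or above the $7,000 minimum.
Rounded to the nearest dollar: $83,952.

$83,952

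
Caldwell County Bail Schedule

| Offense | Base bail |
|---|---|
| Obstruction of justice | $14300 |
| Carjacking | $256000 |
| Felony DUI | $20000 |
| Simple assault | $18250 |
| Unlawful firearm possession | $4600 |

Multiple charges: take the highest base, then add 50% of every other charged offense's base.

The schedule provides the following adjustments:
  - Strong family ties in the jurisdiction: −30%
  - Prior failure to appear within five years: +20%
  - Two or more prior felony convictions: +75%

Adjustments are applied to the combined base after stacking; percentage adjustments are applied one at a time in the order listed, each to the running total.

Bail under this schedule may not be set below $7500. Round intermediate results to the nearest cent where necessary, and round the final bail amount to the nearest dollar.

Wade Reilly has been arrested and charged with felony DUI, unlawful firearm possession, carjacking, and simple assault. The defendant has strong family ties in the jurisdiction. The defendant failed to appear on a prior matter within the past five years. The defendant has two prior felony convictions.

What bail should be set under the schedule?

Base amounts from the schedule: felony DUI $20000; unlawful firearm possession $4600; carjacking $256000; simple assault $18250.
Stacking rule: highest base plus 50% of each additional charge. Highest is carjacking at $256000. Additional: $20000 × 50% = $10000; $4600 × 50% = $2300; $18250 × 50% = $9125. Combined base = $256000 + $21425 = $277425.
Strong family ties in the jurisdiction (−30%): $277425 × 0.7 = $194197.50.
Prior failure to appear within five years (+20%): $194197.50 × 1.2 = $233037.
Two or more prior felony convictions (+75%): $233037 × 1.75 = $407814.75.
$407814.75 is at or above the $7500 minimum.
Rounded to the nearest dollar: $407815.

$407815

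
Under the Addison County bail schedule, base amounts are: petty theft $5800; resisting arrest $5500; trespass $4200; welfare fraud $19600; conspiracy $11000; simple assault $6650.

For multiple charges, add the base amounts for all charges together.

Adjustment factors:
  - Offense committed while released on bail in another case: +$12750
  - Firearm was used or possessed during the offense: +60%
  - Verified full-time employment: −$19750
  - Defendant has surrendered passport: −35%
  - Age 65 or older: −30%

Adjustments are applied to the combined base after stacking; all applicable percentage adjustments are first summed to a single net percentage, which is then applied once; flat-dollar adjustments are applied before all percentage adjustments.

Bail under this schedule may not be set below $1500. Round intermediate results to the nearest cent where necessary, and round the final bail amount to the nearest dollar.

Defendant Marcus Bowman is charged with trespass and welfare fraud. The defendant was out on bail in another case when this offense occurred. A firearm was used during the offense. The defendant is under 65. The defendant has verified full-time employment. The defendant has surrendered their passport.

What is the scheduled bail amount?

$21000

Base amounts from the schedule: trespass $4200; welfare fraud $19600.
Stacking rule: sum of all bases. $4200 + $19600 = $23800.
Offense committed while released on bail in another case (+$12750 flat): $23800 + $12750 = $36550.
Verified full-time employment (−$19750 flat): $36550 − $19750 = $16800.
Net percentage adjustment: +60% −35% = +25%. $16800 × 1.25 = $21000.
$21000 is at or above the $1500 minimum.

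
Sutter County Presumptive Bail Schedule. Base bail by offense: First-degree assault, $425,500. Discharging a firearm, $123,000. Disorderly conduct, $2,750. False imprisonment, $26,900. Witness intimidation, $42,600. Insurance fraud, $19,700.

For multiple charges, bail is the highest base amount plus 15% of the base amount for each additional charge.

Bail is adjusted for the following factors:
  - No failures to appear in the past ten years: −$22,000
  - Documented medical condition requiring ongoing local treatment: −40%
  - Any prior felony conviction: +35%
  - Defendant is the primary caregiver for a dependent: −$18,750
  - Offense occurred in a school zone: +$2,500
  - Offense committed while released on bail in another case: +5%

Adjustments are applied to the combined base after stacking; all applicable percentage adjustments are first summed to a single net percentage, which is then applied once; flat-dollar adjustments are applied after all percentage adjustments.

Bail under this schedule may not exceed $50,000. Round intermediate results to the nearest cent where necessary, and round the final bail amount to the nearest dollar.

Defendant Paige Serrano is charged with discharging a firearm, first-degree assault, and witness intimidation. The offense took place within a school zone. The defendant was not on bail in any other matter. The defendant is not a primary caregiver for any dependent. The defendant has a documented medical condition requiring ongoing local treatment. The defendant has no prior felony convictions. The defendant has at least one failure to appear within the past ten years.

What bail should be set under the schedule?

$50,000

Base amounts from the schedule: discharging a firearm $123,000; first-degree assault $425,500; witness intimidation $42,600.
Stacking rule: highest base plus 15% of each additional charge. Highest is first-degree assault at $425,500. Additional: $123,000 × 15% = $18,450; $42,600 × 15% = $6,390. Combined base = $425,500 + $24,840 = $450,340.
Documented medical condition requiring ongoing local treatment (−40%): $450,340 × 0.6 = $270,204.
Offense occurred in a school zone (+$2,500 flat): $270,204 + $2,500 = $272,704.
Result $272,704 exceeds the maximum of $50,000; bail is capped at $50,000.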